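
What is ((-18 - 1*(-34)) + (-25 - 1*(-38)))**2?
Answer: 841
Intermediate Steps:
((-18 - 1*(-34)) + (-25 - 1*(-38)))**2 = ((-18 + 34) + (-25 + 38))**2 = (16 + 13)**2 = 29**2 = 841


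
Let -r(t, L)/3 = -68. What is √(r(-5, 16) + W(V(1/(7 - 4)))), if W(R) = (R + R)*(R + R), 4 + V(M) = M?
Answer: 4*√145/3 ≈ 16.055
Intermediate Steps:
V(M) = -4 + M
r(t, L) = 204 (r(t, L) = -3*(-68) = 204)
W(R) = 4*R² (W(R) = (2*R)*(2*R) = 4*R²)
√(r(-5, 16) + W(V(1/(7 - 4)))) = √(204 + 4*(-4 + 1/(7 - 4))²) = √(204 + 4*(-4 + 1/3)²) = √(204 + 4*(-4 + ⅓)²) = √(204 + 4*(-11/3)²) = √(204 + 4*(121/9)) = √(204 + 484/9) = √(2320/9) = 4*√145/3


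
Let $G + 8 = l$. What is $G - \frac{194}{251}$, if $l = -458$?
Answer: $- \frac{117160}{251} \approx -466.77$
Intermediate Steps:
$G = -466$ ($G = -8 - 458 = -466$)
$G - \frac{194}{251} = -466 - \frac{194}{251} = - \frac{117160}{251}$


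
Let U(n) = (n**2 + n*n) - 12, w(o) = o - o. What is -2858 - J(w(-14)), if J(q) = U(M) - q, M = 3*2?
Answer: -2918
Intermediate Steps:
M = 6
w(o) = 0
U(n) = -12 + 2*n**2 (U(n) = (n**2 + n**2) - 12 = 2*n**2 - 12 = -12 + 2*n**2)
J(q) = 60 - q (J(q) = (-12 + 2*6**2) - q = (-12 + 2*36) - q = (-12 + 72) - q = 60 - q)
-2858 - J(w(-14)) = -2858 - (60 - 1*0) = -2858 - (60 + 0) = -2858 - 1*60 = -2858 - 60 = -2918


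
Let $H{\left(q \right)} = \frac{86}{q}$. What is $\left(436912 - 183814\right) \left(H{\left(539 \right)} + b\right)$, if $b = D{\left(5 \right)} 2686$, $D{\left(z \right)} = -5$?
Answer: $- \frac{1832096443032}{539} \approx -3.3991 \cdot 10^{9}$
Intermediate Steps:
$b = -13430$ ($b = \left(-5\right) 2686 = -13430$)
$\left(436912 - 183814\right) \left(H{\left(539 \right)} + b\right) = \left(436912 - 183814\right) \left(\frac{86}{539} - 13430\right) = 253098 \left(86 \cdot \frac{1}{539} - 13430\right) = 253098 \left(\frac{86}{539} - 13430\right) = 253098 \left(- \frac{7238684}{539}\right) = - \frac{1832096443032}{539}$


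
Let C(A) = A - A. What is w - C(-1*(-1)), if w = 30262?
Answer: 30262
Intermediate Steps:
C(A) = 0
w - C(-1*(-1)) = 30262 - 1*0 = 30262 + 0 = 30262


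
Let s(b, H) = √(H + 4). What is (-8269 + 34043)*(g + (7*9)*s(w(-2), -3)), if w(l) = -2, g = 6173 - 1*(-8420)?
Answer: 377743744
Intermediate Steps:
g = 14593 (g = 6173 + 8420 = 14593)
s(b, H) = √(4 + H)
(-8269 + 34043)*(g + (7*9)*s(w(-2), -3)) = (-8269 + 34043)*(14593 + (7*9)*√(4 - 3)) = 25774*(14593 + 63*√1) = 25774*(14593 + 63*1) = 25774*(14593 + 63) = 25774*14656 = 377743744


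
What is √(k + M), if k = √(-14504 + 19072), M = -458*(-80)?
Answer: √(36640 + 2*√1142) ≈ 191.59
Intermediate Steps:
M = 36640
k = 2*√1142 (k = √4568 = 2*√1142 ≈ 67.587)
√(k + M) = √(2*√1142 + 36640) = √(36640 + 2*√1142)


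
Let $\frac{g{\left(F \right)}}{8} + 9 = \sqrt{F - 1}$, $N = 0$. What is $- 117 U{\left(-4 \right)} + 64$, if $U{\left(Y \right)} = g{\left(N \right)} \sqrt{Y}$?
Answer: $1936 + 16848 i \approx 1936.0 + 16848.0 i$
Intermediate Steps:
$g{\left(F \right)} = -72 + 8 \sqrt{-1 + F}$ ($g{\left(F \right)} = -72 + 8 \sqrt{F - 1} = -72 + 8 \sqrt{-1 + F}$)
$U{\left(Y \right)} = \sqrt{Y} \left(-72 + 8 i\right)$ ($U{\left(Y \right)} = \left(-72 + 8 \sqrt{-1 + 0}\right) \sqrt{Y} = \left(-72 + 8 \sqrt{-1}\right) \sqrt{Y} = \left(-72 + 8 i\right) \sqrt{Y} = \sqrt{Y} \left(-72 + 8 i\right)$)
$- 117 U{\left(-4 \right)} + 64 = - 117 \cdot 8 \sqrt{-4} \left(-9 + i\right) + 64 = - 117 \cdot 8 \cdot 2 i \left(-9 + i\right) + 64 = - 117 \cdot 16 i \left(-9 + i\right) + 64 = - 1872 i \left(-9 + i\right) + 64 = 64 - 1872 i \left(-9 + i\right)$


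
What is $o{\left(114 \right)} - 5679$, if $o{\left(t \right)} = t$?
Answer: $-5565$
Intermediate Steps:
$o{\left(114 \right)} - 5679 = 114 - 5679 = -5565$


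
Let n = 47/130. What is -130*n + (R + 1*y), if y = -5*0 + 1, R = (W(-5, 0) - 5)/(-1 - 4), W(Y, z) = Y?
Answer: -44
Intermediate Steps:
R = 2 (R = (-5 - 5)/(-1 - 4) = -10/(-5) = -10*(-1/5) = 2)
y = 1 (y = 0 + 1 = 1)
n = 47/130 (n = 47*(1/130) = 47/130 ≈ 0.36154)
-130*n + (R + 1*y) = -130*47/130 + (2 + 1*1) = -47 + (2 + 1) = -47 + 3 = -44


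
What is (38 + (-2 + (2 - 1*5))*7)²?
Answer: 9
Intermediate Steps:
(38 + (-2 + (2 - 1*5))*7)² = (38 + (-2 + (2 - 5))*7)² = (38 + (-2 - 3)*7)² = (38 - 5*7)² = (38 - 35)² = 3² = 9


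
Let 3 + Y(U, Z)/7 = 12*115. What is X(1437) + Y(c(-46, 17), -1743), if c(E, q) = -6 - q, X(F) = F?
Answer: 11076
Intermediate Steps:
Y(U, Z) = 9639 (Y(U, Z) = -21 + 7*(12*115) = -21 + 7*1380 = -21 + 9660 = 9639)
X(1437) + Y(c(-46, 17), -1743) = 1437 + 9639 = 11076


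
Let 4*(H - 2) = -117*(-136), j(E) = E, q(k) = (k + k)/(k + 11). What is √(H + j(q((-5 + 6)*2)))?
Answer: 28*√858/13 ≈ 63.090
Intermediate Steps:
q(k) = 2*k/(11 + k) (q(k) = (2*k)/(11 + k) = 2*k/(11 + k))
H = 3980 (H = 2 + (-117*(-136))/4 = 2 + (¼)*15912 = 2 + 3978 = 3980)
√(H + j(q((-5 + 6)*2))) = √(3980 + 2*((-5 + 6)*2)/(11 + (-5 + 6)*2)) = √(3980 + 2*(1*2)/(11 + 1*2)) = √(3980 + 2*2/(11 + 2)) = √(3980 + 2*2/13) = √(3980 + 2*2*(1/13)) = √(3980 + 4/13) = √(51744/13) = 28*√858/13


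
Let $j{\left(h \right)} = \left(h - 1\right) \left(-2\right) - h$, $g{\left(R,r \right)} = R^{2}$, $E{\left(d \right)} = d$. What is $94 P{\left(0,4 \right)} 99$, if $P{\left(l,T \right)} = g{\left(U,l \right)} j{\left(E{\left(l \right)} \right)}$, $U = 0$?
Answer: $0$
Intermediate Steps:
$j{\left(h \right)} = 2 - 3 h$ ($j{\left(h \right)} = \left(-1 + h\right) \left(-2\right) - h = \left(2 - 2 h\right) - h = 2 - 3 h$)
$P{\left(l,T \right)} = 0$ ($P{\left(l,T \right)} = 0^{2} \left(2 - 3 l\right) = 0 \left(2 - 3 l\right) = 0$)
$94 P{\left(0,4 \right)} 99 = 94 \cdot 0 \cdot 99 = 0 \cdot 99 = 0$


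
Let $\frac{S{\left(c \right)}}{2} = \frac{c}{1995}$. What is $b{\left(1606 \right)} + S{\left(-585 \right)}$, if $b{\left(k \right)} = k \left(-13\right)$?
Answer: $- \frac{2776852}{133} \approx -20879.0$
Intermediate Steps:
$b{\left(k \right)} = - 13 k$
$S{\left(c \right)} = \frac{2 c}{1995}$ ($S{\left(c \right)} = 2 \frac{c}{1995} = \frac{2 c}{1995}$)
$b{\left(1606 \right)} + S{\left(-585 \right)} = \left(-13\right) 1606 + \frac{2}{1995} \left(-585\right) = -20878 - \frac{78}{133} = - \frac{2776852}{133}$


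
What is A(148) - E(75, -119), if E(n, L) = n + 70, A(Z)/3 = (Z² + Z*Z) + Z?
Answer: 131723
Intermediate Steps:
A(Z) = 3*Z + 6*Z² (A(Z) = 3*((Z² + Z*Z) + Z) = 3*((Z² + Z²) + Z) = 3*(2*Z² + Z) = 3*(Z + 2*Z²) = 3*Z + 6*Z²)
E(n, L) = 70 + n
A(148) - E(75, -119) = 3*148*(1 + 2*148) - (70 + 75) = 3*148*(1 + 296) - 1*145 = 3*148*297 - 145 = 131868 - 145 = 131723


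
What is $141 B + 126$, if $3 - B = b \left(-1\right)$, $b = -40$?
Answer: $-5091$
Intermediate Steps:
$B = -37$ ($B = 3 - \left(-40\right) \left(-1\right) = 3 - 40 = -37$)
$141 B + 126 = 141 \left(-37\right) + 126 = -5217 + 126 = -5091$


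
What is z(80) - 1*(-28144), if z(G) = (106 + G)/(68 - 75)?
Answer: 196822/7 ≈ 28117.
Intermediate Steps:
z(G) = -106/7 - G/7 (z(G) = (106 + G)/(-7) = (106 + G)*(-⅐) = -106/7 - G/7)
z(80) - 1*(-28144) = (-106/7 - ⅐*80) - 1*(-28144) = (-106/7 - 80/7) + 28144 = -186/7 + 28144 = 196822/7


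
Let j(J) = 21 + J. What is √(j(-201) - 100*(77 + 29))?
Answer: 14*I*√55 ≈ 103.83*I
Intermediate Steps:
√(j(-201) - 100*(77 + 29)) = √((21 - 201) - 100*(77 + 29)) = √(-180 - 100*106) = √(-180 - 10600) = √(-10780) = 14*I*√55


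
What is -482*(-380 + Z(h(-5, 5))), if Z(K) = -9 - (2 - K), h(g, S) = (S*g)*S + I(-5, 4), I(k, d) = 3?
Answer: 247266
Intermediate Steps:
h(g, S) = 3 + g*S**2 (h(g, S) = (S*g)*S + 3 = g*S**2 + 3 = 3 + g*S**2)
Z(K) = -11 + K (Z(K) = -9 + (-2 + K) = -11 + K)
-482*(-380 + Z(h(-5, 5))) = -482*(-380 + (-11 + (3 - 5*5**2))) = -482*(-380 + (-11 + (3 - 5*25))) = -482*(-380 + (-11 + (3 - 125))) = -482*(-380 + (-11 - 122)) = -482*(-380 - 133) = -482*(-513) = 247266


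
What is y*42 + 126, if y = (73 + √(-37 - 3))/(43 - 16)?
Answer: 2156/9 + 28*I*√10/9 ≈ 239.56 + 9.8382*I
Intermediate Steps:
y = 73/27 + 2*I*√10/27 (y = (73 + √(-40))/27 = (73 + 2*I*√10)*(1/27) = 73/27 + 2*I*√10/27 ≈ 2.7037 + 0.23424*I)
y*42 + 126 = (73/27 + 2*I*√10/27)*42 + 126 = (1022/9 + 28*I*√10/9) + 126 = 2156/9 + 28*I*√10/9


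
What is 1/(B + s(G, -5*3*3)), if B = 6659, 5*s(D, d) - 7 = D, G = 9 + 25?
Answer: 5/33336 ≈ 0.00014999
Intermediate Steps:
G = 34
s(D, d) = 7/5 + D/5
1/(B + s(G, -5*3*3)) = 1/(6659 + (7/5 + (1/5)*34)) = 1/(6659 + (7/5 + 34/5)) = 1/(6659 + 41/5) = 1/(33336/5) = 5/33336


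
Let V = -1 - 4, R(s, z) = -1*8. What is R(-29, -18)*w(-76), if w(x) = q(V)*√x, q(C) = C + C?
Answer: 160*I*√19 ≈ 697.42*I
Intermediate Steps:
R(s, z) = -8
V = -5
q(C) = 2*C
w(x) = -10*√x (w(x) = (2*(-5))*√x = -10*√x)
R(-29, -18)*w(-76) = -(-80)*√(-76) = -(-80)*2*I*√19 = -(-160)*I*√19 = 160*I*√19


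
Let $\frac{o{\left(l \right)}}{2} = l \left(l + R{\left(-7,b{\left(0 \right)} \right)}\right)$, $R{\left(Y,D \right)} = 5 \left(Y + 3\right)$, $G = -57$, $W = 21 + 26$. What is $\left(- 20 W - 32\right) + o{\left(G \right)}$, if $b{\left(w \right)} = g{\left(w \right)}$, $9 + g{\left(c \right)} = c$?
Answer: $7806$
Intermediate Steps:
$W = 47$
$g{\left(c \right)} = -9 + c$
$b{\left(w \right)} = -9 + w$
$R{\left(Y,D \right)} = 15 + 5 Y$ ($R{\left(Y,D \right)} = 5 \left(3 + Y\right) = 15 + 5 Y$)
$o{\left(l \right)} = 2 l \left(-20 + l\right)$ ($o{\left(l \right)} = 2 l \left(l + \left(15 + 5 \left(-7\right)\right)\right) = 2 l \left(l + \left(15 - 35\right)\right) = 2 l \left(l - 20\right) = 2 l \left(-20 + l\right)$)
$\left(- 20 W - 32\right) + o{\left(G \right)} = \left(\left(-20\right) 47 - 32\right) + 2 \left(-57\right) \left(-20 - 57\right) = \left(-940 - 32\right) + 2 \left(-57\right) \left(-77\right) = -972 + 8778 = 7806$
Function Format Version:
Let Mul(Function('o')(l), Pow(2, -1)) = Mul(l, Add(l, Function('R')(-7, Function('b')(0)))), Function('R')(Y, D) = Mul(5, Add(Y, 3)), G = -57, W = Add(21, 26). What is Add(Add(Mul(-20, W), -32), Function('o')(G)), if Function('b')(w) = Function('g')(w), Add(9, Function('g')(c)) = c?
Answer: 7806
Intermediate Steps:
W = 47
Function('g')(c) = Add(-9, c)
Function('b')(w) = Add(-9, w)
Function('R')(Y, D) = Add(15, Mul(5, Y)) (Function('R')(Y, D) = Mul(5, Add(3, Y)) = Add(15, Mul(5, Y)))
Function('o')(l) = Mul(2, l, Add(-20, l)) (Function('o')(l) = Mul(2, Mul(l, Add(l, Add(15, Mul(5, -7))))) = Mul(2, Mul(l, Add(l, Add(15, -35)))) = Mul(2, Mul(l, Add(l, -20))) = Mul(2, Mul(l, Add(-20, l))) = Mul(2, l, Add(-20, l)))
Add(Add(Mul(-20, W), -32), Function('o')(G)) = Add(Add(Mul(-20, 47), -32), Mul(2, -57, Add(-20, -57))) = Add(Add(-940, -32), Mul(2, -57, -77)) = Add(-972, 8778) = 7806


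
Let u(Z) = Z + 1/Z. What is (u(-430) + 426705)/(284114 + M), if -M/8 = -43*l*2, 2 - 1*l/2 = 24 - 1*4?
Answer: 183298249/111518780 ≈ 1.6437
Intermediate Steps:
l = -36 (l = 4 - 2*(24 - 1*4) = 4 - 2*(24 - 4) = 4 - 2*20 = 4 - 40 = -36)
M = -24768 (M = -8*(-43*(-36))*2 = -12384*2 = -8*3096 = -24768)
(u(-430) + 426705)/(284114 + M) = ((-430 + 1/(-430)) + 426705)/(284114 - 24768) = ((-430 - 1/430) + 426705)/259346 = (-184901/430 + 426705)*(1/259346) = (183298249/430)*(1/259346) = 183298249/111518780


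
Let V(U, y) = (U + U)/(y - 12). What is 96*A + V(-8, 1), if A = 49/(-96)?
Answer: -523/11 ≈ -47.545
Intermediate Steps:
V(U, y) = 2*U/(-12 + y) (V(U, y) = (2*U)/(-12 + y) = 2*U/(-12 + y))
A = -49/96 (A = 49*(-1/96) = -49/96 ≈ -0.51042)
96*A + V(-8, 1) = 96*(-49/96) + 2*(-8)/(-12 + 1) = -49 + 2*(-8)/(-11) = -49 + 2*(-8)*(-1/11) = -49 + 16/11 = -523/11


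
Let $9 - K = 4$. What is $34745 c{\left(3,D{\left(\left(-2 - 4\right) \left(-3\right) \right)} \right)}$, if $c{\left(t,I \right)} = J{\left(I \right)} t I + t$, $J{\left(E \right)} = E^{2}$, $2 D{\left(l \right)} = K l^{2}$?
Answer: $55394752739235$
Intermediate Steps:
$K = 5$ ($K = 9 - 4 = 5$)
$D{\left(l \right)} = \frac{5 l^{2}}{2}$
$c{\left(t,I \right)} = t + t I^{3}$ ($c{\left(t,I \right)} = I^{2} t I + t = t I^{2} I + t = t I^{3} + t = t + t I^{3}$)
$34745 c{\left(3,D{\left(\left(-2 - 4\right) \left(-3\right) \right)} \right)} = 34745 \cdot 3 \left(1 + \left(\frac{5 \left(\left(-2 - 4\right) \left(-3\right)\right)^{2}}{2}\right)^{3}\right) = 34745 \cdot 3 \left(1 + \left(\frac{5 \left(\left(-6\right) \left(-3\right)\right)^{2}}{2}\right)^{3}\right) = 34745 \cdot 3 \left(1 + \left(\frac{5 \cdot 18^{2}}{2}\right)^{3}\right) = 34745 \cdot 3 \left(1 + \left(\frac{5}{2} \cdot 324\right)^{3}\right) = 34745 \cdot 3 \left(1 + 810^{3}\right) = 34745 \cdot 3 \left(1 + 531441000\right) = 34745 \cdot 3 \cdot 531441001 = 34745 \cdot 1594323003 = 55394752739235$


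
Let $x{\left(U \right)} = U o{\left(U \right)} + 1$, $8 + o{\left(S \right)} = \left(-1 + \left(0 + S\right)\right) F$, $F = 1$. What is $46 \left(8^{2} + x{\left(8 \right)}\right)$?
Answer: $2622$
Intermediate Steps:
$o{\left(S \right)} = -9 + S$ ($o{\left(S \right)} = -8 + \left(-1 + \left(0 + S\right)\right) 1 = -8 + \left(-1 + S\right) 1 = -8 + \left(-1 + S\right) = -9 + S$)
$x{\left(U \right)} = 1 + U \left(-9 + U\right)$ ($x{\left(U \right)} = U \left(-9 + U\right) + 1 = 1 + U \left(-9 + U\right)$)
$46 \left(8^{2} + x{\left(8 \right)}\right) = 46 \left(8^{2} + \left(1 + 8 \left(-9 + 8\right)\right)\right) = 46 \left(64 + \left(1 + 8 \left(-1\right)\right)\right) = 46 \left(64 + \left(1 - 8\right)\right) = 46 \left(64 - 7\right) = 46 \cdot 57 = 2622$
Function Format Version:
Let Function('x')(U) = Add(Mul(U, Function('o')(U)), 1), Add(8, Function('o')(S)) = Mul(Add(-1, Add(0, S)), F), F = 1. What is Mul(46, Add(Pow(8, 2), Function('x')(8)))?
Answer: 2622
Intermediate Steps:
Function('o')(S) = Add(-9, S) (Function('o')(S) = Add(-8, Mul(Add(-1, Add(0, S)), 1)) = Add(-8, Mul(Add(-1, S), 1)) = Add(-8, Add(-1, S)) = Add(-9, S))
Function('x')(U) = Add(1, Mul(U, Add(-9, U))) (Function('x')(U) = Add(Mul(U, Add(-9, U)), 1) = Add(1, Mul(U, Add(-9, U))))
Mul(46, Add(Pow(8, 2), Function('x')(8))) = Mul(46, Add(Pow(8, 2), Add(1, Mul(8, Add(-9, 8))))) = Mul(46, Add(64, Add(1, Mul(8, -1)))) = Mul(46, Add(64, Add(1, -8))) = Mul(46, Add(64, -7)) = Mul(46, 57) = 2622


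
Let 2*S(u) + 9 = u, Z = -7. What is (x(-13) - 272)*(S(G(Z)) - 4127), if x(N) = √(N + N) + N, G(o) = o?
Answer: 1178475 - 4135*I*√26 ≈ 1.1785e+6 - 21084.0*I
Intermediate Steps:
S(u) = -9/2 + u/2
x(N) = N + √2*√N (x(N) = √(2*N) + N = √2*√N + N = N + √2*√N)
(x(-13) - 272)*(S(G(Z)) - 4127) = ((-13 + √2*√(-13)) - 272)*((-9/2 + (½)*(-7)) - 4127) = ((-13 + √2*(I*√13)) - 272)*((-9/2 - 7/2) - 4127) = ((-13 + I*√26) - 272)*(-8 - 4127) = (-285 + I*√26)*(-4135) = 1178475 - 4135*I*√26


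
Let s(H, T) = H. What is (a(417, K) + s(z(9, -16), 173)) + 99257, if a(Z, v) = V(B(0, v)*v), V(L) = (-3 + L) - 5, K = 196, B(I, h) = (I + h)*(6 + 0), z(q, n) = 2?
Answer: 329747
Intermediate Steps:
B(I, h) = 6*I + 6*h (B(I, h) = (I + h)*6 = 6*I + 6*h)
V(L) = -8 + L
a(Z, v) = -8 + 6*v**2 (a(Z, v) = -8 + (6*0 + 6*v)*v = -8 + (0 + 6*v)*v = -8 + (6*v)*v = -8 + 6*v**2)
(a(417, K) + s(z(9, -16), 173)) + 99257 = ((-8 + 6*196**2) + 2) + 99257 = ((-8 + 6*38416) + 2) + 99257 = ((-8 + 230496) + 2) + 99257 = (230488 + 2) + 99257 = 230490 + 99257 = 329747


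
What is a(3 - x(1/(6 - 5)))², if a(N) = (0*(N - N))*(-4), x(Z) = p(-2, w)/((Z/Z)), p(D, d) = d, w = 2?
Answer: 0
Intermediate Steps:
x(Z) = 2 (x(Z) = 2/((Z/Z)) = 2/1 = 2*1 = 2)
a(N) = 0 (a(N) = (0*0)*(-4) = 0*(-4) = 0)
a(3 - x(1/(6 - 5)))² = 0² = 0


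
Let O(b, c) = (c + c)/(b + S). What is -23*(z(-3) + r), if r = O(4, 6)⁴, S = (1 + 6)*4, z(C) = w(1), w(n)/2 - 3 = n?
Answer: -755527/4096 ≈ -184.45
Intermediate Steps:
w(n) = 6 + 2*n
z(C) = 8 (z(C) = 6 + 2*1 = 6 + 2 = 8)
S = 28 (S = 7*4 = 28)
O(b, c) = 2*c/(28 + b) (O(b, c) = (c + c)/(b + 28) = (2*c)/(28 + b) = 2*c/(28 + b))
r = 81/4096 (r = (2*6/(28 + 4))⁴ = (2*6/32)⁴ = (2*6*(1/32))⁴ = (3/8)⁴ = 81/4096 ≈ 0.019775)
-23*(z(-3) + r) = -23*(8 + 81/4096) = -23*32849/4096 = -755527/4096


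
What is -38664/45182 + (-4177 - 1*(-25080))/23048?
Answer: 26655737/520677368 ≈ 0.051194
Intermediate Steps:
-38664/45182 + (-4177 - 1*(-25080))/23048 = -38664*1/45182 + (-4177 + 25080)*(1/23048) = -19332/22591 + 20903*(1/23048) = -19332/22591 + 20903/23048 = 26655737/520677368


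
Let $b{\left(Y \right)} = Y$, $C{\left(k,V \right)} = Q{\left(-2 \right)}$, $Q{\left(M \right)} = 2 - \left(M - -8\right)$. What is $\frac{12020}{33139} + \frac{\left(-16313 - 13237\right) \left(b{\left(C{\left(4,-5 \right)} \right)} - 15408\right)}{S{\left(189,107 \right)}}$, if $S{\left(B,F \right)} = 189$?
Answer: $\frac{5030772697060}{2087757} \approx 2.4097 \cdot 10^{6}$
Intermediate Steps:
$Q{\left(M \right)} = -6 - M$ ($Q{\left(M \right)} = 2 - \left(M + 8\right) = 2 - \left(8 + M\right) = -6 - M$)
$C{\left(k,V \right)} = -4$ ($C{\left(k,V \right)} = -6 - -2 = -6 + 2 = -4$)
$\frac{12020}{33139} + \frac{\left(-16313 - 13237\right) \left(b{\left(C{\left(4,-5 \right)} \right)} - 15408\right)}{S{\left(189,107 \right)}} = \frac{12020}{33139} + \frac{\left(-16313 - 13237\right) \left(-4 - 15408\right)}{189} = 12020 \cdot \frac{1}{33139} + \left(-29550\right) \left(-15412\right) \frac{1}{189} = \frac{12020}{33139} + 455424600 \cdot \frac{1}{189} = \frac{12020}{33139} + \frac{151808200}{63} = \frac{5030772697060}{2087757}$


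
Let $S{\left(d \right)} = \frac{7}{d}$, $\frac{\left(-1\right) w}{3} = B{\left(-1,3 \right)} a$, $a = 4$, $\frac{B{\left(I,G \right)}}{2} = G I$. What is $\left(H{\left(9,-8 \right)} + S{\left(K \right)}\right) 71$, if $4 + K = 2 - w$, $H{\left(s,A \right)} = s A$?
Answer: $- \frac{378785}{74} \approx -5118.7$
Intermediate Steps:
$B{\left(I,G \right)} = 2 G I$
$w = 72$ ($w = - 3 \cdot 2 \cdot 3 \left(-1\right) 4 = - 3 \left(\left(-6\right) 4\right) = \left(-3\right) \left(-24\right) = 72$)
$H{\left(s,A \right)} = A s$
$K = -74$ ($K = -4 + \left(2 - 72\right) = -4 - 70 = -74$)
$\left(H{\left(9,-8 \right)} + S{\left(K \right)}\right) 71 = \left(\left(-8\right) 9 + \frac{7}{-74}\right) 71 = \left(-72 + 7 \left(- \frac{1}{74}\right)\right) 71 = \left(-72 - \frac{7}{74}\right) 71 = \left(- \frac{5335}{74}\right) 71 = - \frac{378785}{74}$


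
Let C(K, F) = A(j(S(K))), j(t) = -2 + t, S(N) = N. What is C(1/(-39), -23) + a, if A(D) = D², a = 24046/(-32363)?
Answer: 165403517/49224123 ≈ 3.3602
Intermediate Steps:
a = -24046/32363 (a = 24046*(-1/32363) = -24046/32363 ≈ -0.74301)
C(K, F) = (-2 + K)²
C(1/(-39), -23) + a = (-2 + 1/(-39))² - 24046/32363 = (-2 - 1/39)² - 24046/32363 = (-79/39)² - 24046/32363 = 6241/1521 - 24046/32363 = 165403517/49224123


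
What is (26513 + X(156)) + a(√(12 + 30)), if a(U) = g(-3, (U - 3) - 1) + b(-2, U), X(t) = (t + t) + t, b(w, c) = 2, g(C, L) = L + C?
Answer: 26976 + √42 ≈ 26982.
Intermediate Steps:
g(C, L) = C + L
X(t) = 3*t (X(t) = 2*t + t = 3*t)
a(U) = -5 + U (a(U) = (-3 + ((U - 3) - 1)) + 2 = (-3 + ((-3 + U) - 1)) + 2 = (-3 + (-4 + U)) + 2 = (-7 + U) + 2 = -5 + U)
(26513 + X(156)) + a(√(12 + 30)) = (26513 + 3*156) + (-5 + √(12 + 30)) = (26513 + 468) + (-5 + √42) = 26981 + (-5 + √42) = 26976 + √42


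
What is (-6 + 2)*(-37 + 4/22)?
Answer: 1620/11 ≈ 147.27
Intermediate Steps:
(-6 + 2)*(-37 + 4/22) = -4*(-37 + 4*(1/22)) = -4*(-37 + 2/11) = -4*(-405/11) = 1620/11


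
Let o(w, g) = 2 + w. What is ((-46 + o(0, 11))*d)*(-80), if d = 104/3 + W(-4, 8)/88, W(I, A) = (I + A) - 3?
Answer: 366200/3 ≈ 1.2207e+5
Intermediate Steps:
W(I, A) = -3 + A + I (W(I, A) = (A + I) - 3 = -3 + A + I)
d = 9155/264 (d = 104/3 + (-3 + 8 - 4)/88 = 104*(⅓) + 1*(1/88) = 104/3 + 1/88 = 9155/264 ≈ 34.678)
((-46 + o(0, 11))*d)*(-80) = ((-46 + (2 + 0))*(9155/264))*(-80) = ((-46 + 2)*(9155/264))*(-80) = -44*9155/264*(-80) = -9155/6*(-80) = 366200/3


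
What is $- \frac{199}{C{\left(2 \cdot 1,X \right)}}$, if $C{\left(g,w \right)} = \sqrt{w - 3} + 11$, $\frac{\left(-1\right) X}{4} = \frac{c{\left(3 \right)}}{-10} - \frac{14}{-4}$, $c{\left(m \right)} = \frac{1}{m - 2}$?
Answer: $- \frac{10945}{688} + \frac{199 i \sqrt{415}}{688} \approx -15.908 + 5.8923 i$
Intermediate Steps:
$c{\left(m \right)} = \frac{1}{-2 + m}$
$X = - \frac{68}{5}$ ($X = - 4 \left(\frac{1}{\left(-2 + 3\right) \left(-10\right)} - \frac{14}{-4}\right) = - 4 \left(1^{-1} \left(- \frac{1}{10}\right) - - \frac{7}{2}\right) = - 4 \left(1 \left(- \frac{1}{10}\right) + \frac{7}{2}\right) = - 4 \left(- \frac{1}{10} + \frac{7}{2}\right) = \left(-4\right) \frac{17}{5} = - \frac{68}{5} \approx -13.6$)
$C{\left(g,w \right)} = 11 + \sqrt{-3 + w}$ ($C{\left(g,w \right)} = \sqrt{-3 + w} + 11 = 11 + \sqrt{-3 + w}$)
$- \frac{199}{C{\left(2 \cdot 1,X \right)}} = - \frac{199}{11 + \sqrt{-3 - \frac{68}{5}}} = - \frac{199}{11 + \sqrt{- \frac{83}{5}}} = - \frac{199}{11 + \frac{i \sqrt{415}}{5}}$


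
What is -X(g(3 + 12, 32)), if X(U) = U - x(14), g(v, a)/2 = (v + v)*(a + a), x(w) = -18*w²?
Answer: -7368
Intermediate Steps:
g(v, a) = 8*a*v (g(v, a) = 2*((v + v)*(a + a)) = 2*((2*v)*(2*a)) = 2*(4*a*v) = 8*a*v)
X(U) = 3528 + U (X(U) = U - (-18)*14² = U - (-18)*196 = U - 1*(-3528) = U + 3528 = 3528 + U)
-X(g(3 + 12, 32)) = -(3528 + 8*32*(3 + 12)) = -(3528 + 8*32*15) = -(3528 + 3840) = -1*7368 = -7368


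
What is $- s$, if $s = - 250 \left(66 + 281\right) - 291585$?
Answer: $378335$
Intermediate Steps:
$s = -378335$ ($s = \left(-250\right) 347 - 291585 = -86750 - 291585 = -378335$)
$- s = \left(-1\right) \left(-378335\right) = 378335$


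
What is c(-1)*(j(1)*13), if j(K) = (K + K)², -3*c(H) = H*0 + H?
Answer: 52/3 ≈ 17.333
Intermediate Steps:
c(H) = -H/3 (c(H) = -(H*0 + H)/3 = -(0 + H)/3 = -H/3)
j(K) = 4*K² (j(K) = (2*K)² = 4*K²)
c(-1)*(j(1)*13) = (-⅓*(-1))*((4*1²)*13) = ((4*1)*13)/3 = (4*13)/3 = (⅓)*52 = 52/3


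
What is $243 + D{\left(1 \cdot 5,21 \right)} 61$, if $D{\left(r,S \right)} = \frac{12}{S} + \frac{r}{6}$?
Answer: $\frac{13805}{42} \approx 328.69$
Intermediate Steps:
$D{\left(r,S \right)} = \frac{12}{S} + \frac{r}{6}$ ($D{\left(r,S \right)} = \frac{12}{S} + r \frac{1}{6} = \frac{12}{S} + \frac{r}{6}$)
$243 + D{\left(1 \cdot 5,21 \right)} 61 = 243 + \left(\frac{12}{21} + \frac{1 \cdot 5}{6}\right) 61 = 243 + \left(12 \cdot \frac{1}{21} + \frac{1}{6} \cdot 5\right) 61 = 243 + \left(\frac{4}{7} + \frac{5}{6}\right) 61 = 243 + \frac{59}{42} \cdot 61 = 243 + \frac{3599}{42} = \frac{13805}{42}$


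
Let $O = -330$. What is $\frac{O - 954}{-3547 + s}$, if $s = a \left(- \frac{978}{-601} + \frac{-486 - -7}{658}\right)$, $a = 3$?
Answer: $\frac{507768072}{1401622591} \approx 0.36227$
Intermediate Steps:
$s = \frac{1066935}{395458}$ ($s = 3 \left(- \frac{978}{-601} + \frac{-486 - -7}{658}\right) = 3 \left(\left(-978\right) \left(- \frac{1}{601}\right) + \left(-486 + 7\right) \frac{1}{658}\right) = 3 \left(\frac{978}{601} - \frac{479}{658}\right) = 3 \cdot \frac{355645}{395458} = \frac{1066935}{395458} \approx 2.698$)
$\frac{O - 954}{-3547 + s} = \frac{-330 - 954}{-3547 + \frac{1066935}{395458}} = - \frac{1284}{- \frac{1401622591}{395458}} = \left(-1284\right) \left(- \frac{395458}{1401622591}\right) = \frac{507768072}{1401622591}$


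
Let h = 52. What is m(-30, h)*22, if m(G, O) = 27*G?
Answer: -17820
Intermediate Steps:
m(-30, h)*22 = (27*(-30))*22 = -810*22 = -17820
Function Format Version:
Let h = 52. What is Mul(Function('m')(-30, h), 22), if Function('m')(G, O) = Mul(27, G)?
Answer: -17820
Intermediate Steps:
Mul(Function('m')(-30, h), 22) = Mul(Mul(27, -30), 22) = Mul(-810, 22) = -17820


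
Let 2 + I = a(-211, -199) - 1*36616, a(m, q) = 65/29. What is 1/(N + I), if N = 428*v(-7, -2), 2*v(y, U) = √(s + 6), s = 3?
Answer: -29/1043239 ≈ -2.7798e-5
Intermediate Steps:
v(y, U) = 3/2 (v(y, U) = √(3 + 6)/2 = √9/2 = (½)*3 = 3/2)
a(m, q) = 65/29 (a(m, q) = 65*(1/29) = 65/29)
N = 642 (N = 428*(3/2) = 642)
I = -1061857/29 (I = -2 + (65/29 - 1*36616) = -2 + (65/29 - 36616) = -2 - 1061799/29 = -1061857/29 ≈ -36616.)
1/(N + I) = 1/(642 - 1061857/29) = 1/(-1043239/29) = -29/1043239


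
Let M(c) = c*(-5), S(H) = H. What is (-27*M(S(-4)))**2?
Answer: 291600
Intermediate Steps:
M(c) = -5*c
(-27*M(S(-4)))**2 = (-(-135)*(-4))**2 = (-27*20)**2 = (-540)**2 = 291600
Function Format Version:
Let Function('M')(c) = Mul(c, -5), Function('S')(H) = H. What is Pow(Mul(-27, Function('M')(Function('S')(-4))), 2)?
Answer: 291600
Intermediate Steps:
Function('M')(c) = Mul(-5, c)
Pow(Mul(-27, Function('M')(Function('S')(-4))), 2) = Pow(Mul(-27, Mul(-5, -4)), 2) = Pow(Mul(-27, 20), 2) = Pow(-540, 2) = 291600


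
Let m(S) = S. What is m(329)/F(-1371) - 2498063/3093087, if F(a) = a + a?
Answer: -874146041/942360506 ≈ -0.92761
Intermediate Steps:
F(a) = 2*a
m(329)/F(-1371) - 2498063/3093087 = 329/((2*(-1371))) - 2498063/3093087 = 329/(-2742) - 2498063*1/3093087 = 329*(-1/2742) - 2498063/3093087 = -329/2742 - 2498063/3093087 = -874146041/942360506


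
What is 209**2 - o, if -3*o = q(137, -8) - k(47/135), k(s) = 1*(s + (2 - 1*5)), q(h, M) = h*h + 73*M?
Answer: 20146138/405 ≈ 49744.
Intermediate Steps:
q(h, M) = h**2 + 73*M
k(s) = -3 + s (k(s) = 1*(s + (2 - 5)) = 1*(s - 3) = 1*(-3 + s) = -3 + s)
o = -2455333/405 (o = -((137**2 + 73*(-8)) - (-3 + 47/135))/3 = -((18769 - 584) - (-3 + 47*(1/135)))/3 = -(18185 - (-3 + 47/135))/3 = -(18185 - 1*(-358/135))/3 = -(18185 + 358/135)/3 = -1/3*2455333/135 = -2455333/405 ≈ -6062.5)
209**2 - o = 209**2 - 1*(-2455333/405) = 43681 + 2455333/405 = 20146138/405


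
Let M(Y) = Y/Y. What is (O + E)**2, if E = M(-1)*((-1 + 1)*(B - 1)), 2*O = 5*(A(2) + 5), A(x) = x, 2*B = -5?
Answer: 1225/4 ≈ 306.25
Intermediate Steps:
B = -5/2 (B = (1/2)*(-5) = -5/2 ≈ -2.5000)
M(Y) = 1
O = 35/2 (O = (5*(2 + 5))/2 = (5*7)/2 = (1/2)*35 = 35/2 ≈ 17.500)
E = 0 (E = 1*((-1 + 1)*(-5/2 - 1)) = 1*(0*(-7/2)) = 1*0 = 0)
(O + E)**2 = (35/2 + 0)**2 = (35/2)**2 = 1225/4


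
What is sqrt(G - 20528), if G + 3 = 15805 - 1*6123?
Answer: I*sqrt(10849) ≈ 104.16*I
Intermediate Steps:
G = 9679 (G = -3 + (15805 - 1*6123) = -3 + (15805 - 6123) = -3 + 9682 = 9679)
sqrt(G - 20528) = sqrt(9679 - 20528) = sqrt(-10849) = I*sqrt(10849)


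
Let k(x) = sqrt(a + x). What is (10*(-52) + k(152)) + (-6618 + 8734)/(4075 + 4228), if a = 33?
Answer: -187628/361 + sqrt(185) ≈ -506.14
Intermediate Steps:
k(x) = sqrt(33 + x)
(10*(-52) + k(152)) + (-6618 + 8734)/(4075 + 4228) = (10*(-52) + sqrt(33 + 152)) + (-6618 + 8734)/(4075 + 4228) = (-520 + sqrt(185)) + 2116/8303 = (-520 + sqrt(185)) + 2116*(1/8303) = (-520 + sqrt(185)) + 92/361 = -187628/361 + sqrt(185)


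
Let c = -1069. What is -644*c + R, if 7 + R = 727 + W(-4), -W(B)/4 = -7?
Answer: 689184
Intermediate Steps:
W(B) = 28 (W(B) = -4*(-7) = 28)
R = 748 (R = -7 + (727 + 28) = -7 + 755 = 748)
-644*c + R = -644*(-1069) + 748 = 688436 + 748 = 689184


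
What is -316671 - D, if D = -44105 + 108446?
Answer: -381012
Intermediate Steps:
D = 64341
-316671 - D = -316671 - 1*64341 = -316671 - 64341 = -381012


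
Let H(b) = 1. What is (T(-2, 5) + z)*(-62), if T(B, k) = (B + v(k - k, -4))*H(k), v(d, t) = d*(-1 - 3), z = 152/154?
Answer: 4836/77 ≈ 62.805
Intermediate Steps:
z = 76/77 (z = 152*(1/154) = 76/77 ≈ 0.98701)
v(d, t) = -4*d (v(d, t) = d*(-4) = -4*d)
T(B, k) = B (T(B, k) = (B - 4*(k - k))*1 = (B - 4*0)*1 = (B + 0)*1 = B*1 = B)
(T(-2, 5) + z)*(-62) = (-2 + 76/77)*(-62) = -78/77*(-62) = 4836/77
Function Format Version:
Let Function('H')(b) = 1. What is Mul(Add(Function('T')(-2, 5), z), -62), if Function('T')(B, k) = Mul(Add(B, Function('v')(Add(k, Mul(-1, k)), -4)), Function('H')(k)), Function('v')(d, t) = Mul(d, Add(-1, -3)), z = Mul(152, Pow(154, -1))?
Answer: Rational(4836, 77) ≈ 62.805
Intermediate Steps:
z = Rational(76, 77) (z = Mul(152, Rational(1, 154)) = Rational(76, 77) ≈ 0.98701)
Function('v')(d, t) = Mul(-4, d) (Function('v')(d, t) = Mul(d, -4) = Mul(-4, d))
Function('T')(B, k) = B (Function('T')(B, k) = Mul(Add(B, Mul(-4, Add(k, Mul(-1, k)))), 1) = Mul(Add(B, Mul(-4, 0)), 1) = Mul(Add(B, 0), 1) = Mul(B, 1) = B)
Mul(Add(Function('T')(-2, 5), z), -62) = Mul(Add(-2, Rational(76, 77)), -62) = Mul(Rational(-78, 77), -62) = Rational(4836, 77)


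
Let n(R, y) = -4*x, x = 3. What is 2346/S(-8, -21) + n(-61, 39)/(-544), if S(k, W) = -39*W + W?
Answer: 53575/18088 ≈ 2.9619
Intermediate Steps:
S(k, W) = -38*W
n(R, y) = -12 (n(R, y) = -4*3 = -12)
2346/S(-8, -21) + n(-61, 39)/(-544) = 2346/((-38*(-21))) - 12/(-544) = 2346/798 - 12*(-1/544) = 2346*(1/798) + 3/136 = 391/133 + 3/136 = 53575/18088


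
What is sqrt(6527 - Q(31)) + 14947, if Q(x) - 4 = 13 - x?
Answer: 14947 + sqrt(6541) ≈ 15028.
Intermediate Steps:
Q(x) = 17 - x (Q(x) = 4 + (13 - x) = 17 - x)
sqrt(6527 - Q(31)) + 14947 = sqrt(6527 - (17 - 1*31)) + 14947 = sqrt(6527 - (17 - 31)) + 14947 = sqrt(6527 - 1*(-14)) + 14947 = sqrt(6527 + 14) + 14947 = sqrt(6541) + 14947 = 14947 + sqrt(6541)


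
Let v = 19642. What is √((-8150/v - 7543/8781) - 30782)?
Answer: 2*I*√57234012260772639390/86238201 ≈ 175.45*I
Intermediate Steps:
√((-8150/v - 7543/8781) - 30782) = √((-8150/19642 - 7543/8781) - 30782) = √((-8150*1/19642 - 7543*1/8781) - 30782) = √((-4075/9821 - 7543/8781) - 30782) = √(-109862378/86238201 - 30782) = √(-2654694165560/86238201) = 2*I*√57234012260772639390/86238201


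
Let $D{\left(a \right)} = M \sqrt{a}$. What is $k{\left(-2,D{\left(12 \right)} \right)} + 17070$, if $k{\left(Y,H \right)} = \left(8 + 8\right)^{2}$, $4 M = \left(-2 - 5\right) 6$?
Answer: $17326$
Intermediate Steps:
$M = - \frac{21}{2}$ ($M = \frac{\left(-2 - 5\right) 6}{4} = \frac{\left(-7\right) 6}{4} = \frac{1}{4} \left(-42\right) = - \frac{21}{2} \approx -10.5$)
$D{\left(a \right)} = - \frac{21 \sqrt{a}}{2}$
$k{\left(Y,H \right)} = 256$ ($k{\left(Y,H \right)} = 16^{2} = 256$)
$k{\left(-2,D{\left(12 \right)} \right)} + 17070 = 256 + 17070 = 17326$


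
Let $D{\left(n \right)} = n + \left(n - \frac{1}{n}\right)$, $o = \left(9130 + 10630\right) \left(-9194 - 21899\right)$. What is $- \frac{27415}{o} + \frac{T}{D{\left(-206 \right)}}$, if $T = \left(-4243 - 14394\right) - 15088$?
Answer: $\frac{853687609777293}{10428909099856} \approx 81.858$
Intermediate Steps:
$o = -614397680$ ($o = 19760 \left(-31093\right) = -614397680$)
$T = -33725$ ($T = -18637 - 15088 = -33725$)
$D{\left(n \right)} = - \frac{1}{n} + 2 n$
$- \frac{27415}{o} + \frac{T}{D{\left(-206 \right)}} = - \frac{27415}{-614397680} - \frac{33725}{- \frac{1}{-206} + 2 \left(-206\right)} = \left(-27415\right) \left(- \frac{1}{614397680}\right) - \frac{33725}{\left(-1\right) \left(- \frac{1}{206}\right) - 412} = \frac{5483}{122879536} - \frac{33725}{\frac{1}{206} - 412} = \frac{5483}{122879536} - \frac{33725}{- \frac{84871}{206}} = \frac{5483}{122879536} - - \frac{6947350}{84871} = \frac{5483}{122879536} + \frac{6947350}{84871} = \frac{853687609777293}{10428909099856}$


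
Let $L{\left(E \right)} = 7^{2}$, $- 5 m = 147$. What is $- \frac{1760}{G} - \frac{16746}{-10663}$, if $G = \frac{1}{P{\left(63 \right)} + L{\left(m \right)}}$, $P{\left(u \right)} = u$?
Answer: $- \frac{2101873814}{10663} \approx -1.9712 \cdot 10^{5}$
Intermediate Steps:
$m = - \frac{147}{5}$ ($m = \left(- \frac{1}{5}\right) 147 = - \frac{147}{5} \approx -29.4$)
$L{\left(E \right)} = 49$
$G = \frac{1}{112}$ ($G = \frac{1}{63 + 49} = \frac{1}{112} \approx 0.0089286$)
$- \frac{1760}{G} - \frac{16746}{-10663} = - 1760 \frac{1}{\frac{1}{112}} - \frac{16746}{-10663} = \left(-1760\right) 112 - - \frac{16746}{10663} = -197120 + \frac{16746}{10663} = - \frac{2101873814}{10663}$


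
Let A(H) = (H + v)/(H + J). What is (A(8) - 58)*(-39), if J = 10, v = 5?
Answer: 13403/6 ≈ 2233.8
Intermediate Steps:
A(H) = (5 + H)/(10 + H) (A(H) = (H + 5)/(H + 10) = (5 + H)/(10 + H))
(A(8) - 58)*(-39) = ((5 + 8)/(10 + 8) - 58)*(-39) = (13/18 - 58)*(-39) = -1031/18*(-39) = 13403/6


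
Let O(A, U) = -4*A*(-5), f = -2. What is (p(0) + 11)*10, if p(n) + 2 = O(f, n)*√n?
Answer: 90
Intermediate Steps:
O(A, U) = 20*A
p(n) = -2 - 40*√n (p(n) = -2 + (20*(-2))*√n = -2 - 40*√n)
(p(0) + 11)*10 = ((-2 - 40*√0) + 11)*10 = ((-2 - 40*0) + 11)*10 = ((-2 + 0) + 11)*10 = (-2 + 11)*10 = 9*10 = 90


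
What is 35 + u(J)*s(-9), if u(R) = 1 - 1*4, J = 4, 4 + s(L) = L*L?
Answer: -196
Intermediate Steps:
s(L) = -4 + L² (s(L) = -4 + L*L = -4 + L²)
u(R) = -3 (u(R) = 1 - 4 = -3)
35 + u(J)*s(-9) = 35 - 3*(-4 + (-9)²) = 35 - 3*(-4 + 81) = 35 - 3*77 = 35 - 231 = -196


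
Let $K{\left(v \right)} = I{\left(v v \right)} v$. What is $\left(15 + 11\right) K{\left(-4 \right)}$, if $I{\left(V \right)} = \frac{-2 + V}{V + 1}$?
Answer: $- \frac{1456}{17} \approx -85.647$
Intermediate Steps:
$I{\left(V \right)} = \frac{-2 + V}{1 + V}$
$K{\left(v \right)} = \frac{v \left(-2 + v^{2}\right)}{1 + v^{2}}$ ($K{\left(v \right)} = \frac{-2 + v v}{1 + v v} v = \frac{-2 + v^{2}}{1 + v^{2}} v = \frac{v \left(-2 + v^{2}\right)}{1 + v^{2}}$)
$\left(15 + 11\right) K{\left(-4 \right)} = \left(15 + 11\right) \left(- \frac{4 \left(-2 + \left(-4\right)^{2}\right)}{1 + \left(-4\right)^{2}}\right) = 26 \left(- \frac{4 \left(-2 + 16\right)}{1 + 16}\right) = 26 \left(\left(-4\right) \frac{1}{17} \cdot 14\right) = 26 \left(- \frac{56}{17}\right) = - \frac{1456}{17}$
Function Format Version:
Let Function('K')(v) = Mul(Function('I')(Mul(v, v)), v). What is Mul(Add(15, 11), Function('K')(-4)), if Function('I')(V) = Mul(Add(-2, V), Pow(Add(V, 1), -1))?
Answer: Rational(-1456, 17) ≈ -85.647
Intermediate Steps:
Function('I')(V) = Mul(Pow(Add(1, V), -1), Add(-2, V)) (Function('I')(V) = Mul(Add(-2, V), Pow(Add(1, V), -1)) = Mul(Pow(Add(1, V), -1), Add(-2, V)))
Function('K')(v) = Mul(v, Pow(Add(1, Pow(v, 2)), -1), Add(-2, Pow(v, 2))) (Function('K')(v) = Mul(Mul(Pow(Add(1, Mul(v, v)), -1), Add(-2, Mul(v, v))), v) = Mul(Mul(Pow(Add(1, Pow(v, 2)), -1), Add(-2, Pow(v, 2))), v) = Mul(v, Pow(Add(1, Pow(v, 2)), -1), Add(-2, Pow(v, 2))))
Mul(Add(15, 11), Function('K')(-4)) = Mul(Add(15, 11), Mul(-4, Pow(Add(1, Pow(-4, 2)), -1), Add(-2, Pow(-4, 2)))) = Mul(26, Mul(-4, Pow(Add(1, 16), -1), Add(-2, 16))) = Mul(26, Mul(-4, Pow(17, -1), 14)) = Mul(26, Mul(-4, Rational(1, 17), 14)) = Mul(26, Rational(-56, 17)) = Rational(-1456, 17)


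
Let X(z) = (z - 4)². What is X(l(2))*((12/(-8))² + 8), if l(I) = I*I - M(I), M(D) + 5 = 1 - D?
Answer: 369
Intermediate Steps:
M(D) = -4 - D (M(D) = -5 + (1 - D) = -4 - D)
l(I) = 4 + I + I² (l(I) = I*I - (-4 - I) = I² + (4 + I) = 4 + I + I²)
X(z) = (-4 + z)²
X(l(2))*((12/(-8))² + 8) = (-4 + (4 + 2 + 2²))²*((12/(-8))² + 8) = (-4 + (4 + 2 + 4))²*((12*(-⅛))² + 8) = (-4 + 10)²*((-3/2)² + 8) = 6²*(9/4 + 8) = 36*(41/4) = 369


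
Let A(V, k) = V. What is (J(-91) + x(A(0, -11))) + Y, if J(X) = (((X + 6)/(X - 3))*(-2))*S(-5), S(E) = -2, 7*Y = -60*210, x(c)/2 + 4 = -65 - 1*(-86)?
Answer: -82832/47 ≈ -1762.4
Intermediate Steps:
x(c) = 34 (x(c) = -8 + 2*(-65 - 1*(-86)) = -8 + 2*(-65 + 86) = -8 + 2*21 = -8 + 42 = 34)
Y = -1800 (Y = (-60*210)/7 = (⅐)*(-12600) = -1800)
J(X) = 4*(6 + X)/(-3 + X) (J(X) = (((X + 6)/(X - 3))*(-2))*(-2) = (((6 + X)/(-3 + X))*(-2))*(-2) = -2*(6 + X)/(-3 + X)*(-2) = 4*(6 + X)/(-3 + X))
(J(-91) + x(A(0, -11))) + Y = (4*(6 - 91)/(-3 - 91) + 34) - 1800 = (4*(-85)/(-94) + 34) - 1800 = (4*(-1/94)*(-85) + 34) - 1800 = (170/47 + 34) - 1800 = 1768/47 - 1800 = -82832/47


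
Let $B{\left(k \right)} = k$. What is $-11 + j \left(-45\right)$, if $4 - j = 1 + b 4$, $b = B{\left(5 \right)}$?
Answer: $754$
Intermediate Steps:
$b = 5$
$j = -17$ ($j = 4 - \left(1 + 5 \cdot 4\right) = 4 - \left(1 + 20\right) = 4 - 21 = -17$)
$-11 + j \left(-45\right) = -11 - -765 = -11 + 765 = 754$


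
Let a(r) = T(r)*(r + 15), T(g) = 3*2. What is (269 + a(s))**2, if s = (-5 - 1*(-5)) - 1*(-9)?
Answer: 170569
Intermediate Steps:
s = 9 (s = (-5 + 5) + 9 = 0 + 9 = 9)
T(g) = 6
a(r) = 90 + 6*r (a(r) = 6*(r + 15) = 6*(15 + r) = 90 + 6*r)
(269 + a(s))**2 = (269 + (90 + 6*9))**2 = (269 + (90 + 54))**2 = (269 + 144)**2 = 413**2 = 170569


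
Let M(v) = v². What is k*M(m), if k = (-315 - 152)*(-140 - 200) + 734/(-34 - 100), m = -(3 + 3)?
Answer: 382964148/67 ≈ 5.7159e+6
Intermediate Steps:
m = -6 (m = -1*6 = -6)
k = 10637893/67 (k = -467*(-340) + 734/(-134) = 158780 + 734*(-1/134) = 158780 - 367/67 = 10637893/67 ≈ 1.5877e+5)
k*M(m) = (10637893/67)*(-6)² = (10637893/67)*36 = 382964148/67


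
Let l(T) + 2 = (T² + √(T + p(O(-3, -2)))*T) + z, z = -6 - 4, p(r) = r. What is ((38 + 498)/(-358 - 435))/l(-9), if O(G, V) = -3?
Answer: -12328/1515423 - 1072*I*√3/505141 ≈ -0.008135 - 0.0036757*I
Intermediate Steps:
z = -10
l(T) = -12 + T² + T*√(-3 + T) (l(T) = -2 + ((T² + √(T - 3)*T) - 10) = -2 + ((T² + √(-3 + T)*T) - 10) = -2 + ((T² + T*√(-3 + T)) - 10) = -2 + (-10 + T² + T*√(-3 + T)) = -12 + T² + T*√(-3 + T))
((38 + 498)/(-358 - 435))/l(-9) = ((38 + 498)/(-358 - 435))/(-12 + (-9)² - 9*√(-3 - 9)) = (536/(-793))/(-12 + 81 - 18*I*√3) = (536*(-1/793))/(-12 + 81 - 18*I*√3) = -536/(793*(-12 + 81 - 18*I*√3)) = -536/(793*(69 - 18*I*√3))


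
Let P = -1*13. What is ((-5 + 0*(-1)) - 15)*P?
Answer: 260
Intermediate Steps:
P = -13
((-5 + 0*(-1)) - 15)*P = ((-5 + 0*(-1)) - 15)*(-13) = ((-5 + 0) - 15)*(-13) = (-5 - 15)*(-13) = -20*(-13) = 260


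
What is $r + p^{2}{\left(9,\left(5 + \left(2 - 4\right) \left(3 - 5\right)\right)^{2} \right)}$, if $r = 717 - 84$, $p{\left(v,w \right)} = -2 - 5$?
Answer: $682$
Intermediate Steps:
$p{\left(v,w \right)} = -7$
$r = 633$ ($r = 717 - 84 = 633$)
$r + p^{2}{\left(9,\left(5 + \left(2 - 4\right) \left(3 - 5\right)\right)^{2} \right)} = 633 + \left(-7\right)^{2} = 633 + 49 = 682$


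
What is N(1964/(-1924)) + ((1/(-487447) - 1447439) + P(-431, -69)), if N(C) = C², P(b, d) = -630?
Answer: -163307638376987477/112776225367 ≈ -1.4481e+6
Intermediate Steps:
N(1964/(-1924)) + ((1/(-487447) - 1447439) + P(-431, -69)) = (1964/(-1924))² + ((1/(-487447) - 1447439) - 630) = (1964*(-1/1924))² + ((-1/487447 - 1447439) - 630) = (-491/481)² + (-705549798234/487447 - 630) = 241081/231361 - 705856889844/487447 = -163307638376987477/112776225367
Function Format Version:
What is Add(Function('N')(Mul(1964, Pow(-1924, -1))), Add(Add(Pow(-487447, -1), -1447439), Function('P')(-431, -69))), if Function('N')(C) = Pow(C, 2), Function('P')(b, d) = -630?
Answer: Rational(-163307638376987477, 112776225367) ≈ -1.4481e+6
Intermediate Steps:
Add(Function('N')(Mul(1964, Pow(-1924, -1))), Add(Add(Pow(-487447, -1), -1447439), Function('P')(-431, -69))) = Add(Pow(Mul(1964, Pow(-1924, -1)), 2), Add(Add(Pow(-487447, -1), -1447439), -630)) = Add(Pow(Mul(1964, Rational(-1, 1924)), 2), Add(Add(Rational(-1, 487447), -1447439), -630)) = Add(Pow(Rational(-491, 481), 2), Add(Rational(-705549798234, 487447), -630)) = Add(Rational(241081, 231361), Rational(-705856889844, 487447)) = Rational(-163307638376987477, 112776225367)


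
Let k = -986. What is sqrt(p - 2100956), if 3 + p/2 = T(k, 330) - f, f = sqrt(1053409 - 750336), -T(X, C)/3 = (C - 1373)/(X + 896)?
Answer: sqrt(-472732095 - 450*sqrt(303073))/15 ≈ 1449.9*I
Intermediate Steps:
T(X, C) = -3*(-1373 + C)/(896 + X) (T(X, C) = -3*(C - 1373)/(X + 896) = -3*(-1373 + C)/(896 + X))
f = sqrt(303073) ≈ 550.52
p = -1133/15 - 2*sqrt(303073) (p = -6 + 2*(3*(1373 - 1*330)/(896 - 986) - sqrt(303073)) = -6 + 2*(3*(1373 - 330)/(-90) - sqrt(303073)) = -6 + 2*(3*(-1/90)*1043 - sqrt(303073)) = -6 + 2*(-1043/30 - sqrt(303073)) = -6 + (-1043/15 - 2*sqrt(303073)) = -1133/15 - 2*sqrt(303073) ≈ -1176.6)
sqrt(p - 2100956) = sqrt((-1133/15 - 2*sqrt(303073)) - 2100956) = sqrt(-31515473/15 - 2*sqrt(303073))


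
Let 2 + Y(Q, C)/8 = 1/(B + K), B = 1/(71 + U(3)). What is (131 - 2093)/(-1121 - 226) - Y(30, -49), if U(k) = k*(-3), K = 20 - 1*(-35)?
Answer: 26512714/1531539 ≈ 17.311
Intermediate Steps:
K = 55 (K = 20 + 35 = 55)
U(k) = -3*k
B = 1/62 (B = 1/(71 - 3*3) = 1/(71 - 9) = 1/62 ≈ 0.016129)
Y(Q, C) = -54080/3411 (Y(Q, C) = -16 + 8/(1/62 + 55) = -16 + 8/(3411/62) = -16 + 8*(62/3411) = -16 + 496/3411 = -54080/3411)
(131 - 2093)/(-1121 - 226) - Y(30, -49) = (131 - 2093)/(-1121 - 226) - 1*(-54080/3411) = -1962/(-1347) + 54080/3411 = -1962*(-1/1347) + 54080/3411 = 654/449 + 54080/3411 = 26512714/1531539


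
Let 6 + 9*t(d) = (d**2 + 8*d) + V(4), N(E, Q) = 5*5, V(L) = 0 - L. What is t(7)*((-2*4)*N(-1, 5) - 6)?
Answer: -19570/9 ≈ -2174.4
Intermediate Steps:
V(L) = -L
N(E, Q) = 25
t(d) = -10/9 + d**2/9 + 8*d/9 (t(d) = -2/3 + ((d**2 + 8*d) - 1*4)/9 = -2/3 + ((d**2 + 8*d) - 4)/9 = -2/3 + (-4 + d**2 + 8*d)/9 = -2/3 + (-4/9 + d**2/9 + 8*d/9) = -10/9 + d**2/9 + 8*d/9)
t(7)*((-2*4)*N(-1, 5) - 6) = (-10/9 + (1/9)*7**2 + (8/9)*7)*(-2*4*25 - 6) = (-10/9 + (1/9)*49 + 56/9)*(-8*25 - 6) = (-10/9 + 49/9 + 56/9)*(-200 - 6) = (95/9)*(-206) = -19570/9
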